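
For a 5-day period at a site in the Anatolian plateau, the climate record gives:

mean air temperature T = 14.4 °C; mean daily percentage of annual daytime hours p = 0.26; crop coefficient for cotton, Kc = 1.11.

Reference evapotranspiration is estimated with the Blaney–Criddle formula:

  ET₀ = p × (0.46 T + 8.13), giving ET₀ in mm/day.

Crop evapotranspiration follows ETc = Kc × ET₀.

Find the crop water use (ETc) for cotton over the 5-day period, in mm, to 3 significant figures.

ET₀ = 0.26 × (0.46 × 14.4 + 8.13) = 0.26 × 14.754 = 3.8360 mm/d
ETc = Kc × ET₀ = 1.11 × 3.8360 = 4.2580 mm/d
Over 5 days: 4.2580 × 5 = 21.290 mm

21.3 mm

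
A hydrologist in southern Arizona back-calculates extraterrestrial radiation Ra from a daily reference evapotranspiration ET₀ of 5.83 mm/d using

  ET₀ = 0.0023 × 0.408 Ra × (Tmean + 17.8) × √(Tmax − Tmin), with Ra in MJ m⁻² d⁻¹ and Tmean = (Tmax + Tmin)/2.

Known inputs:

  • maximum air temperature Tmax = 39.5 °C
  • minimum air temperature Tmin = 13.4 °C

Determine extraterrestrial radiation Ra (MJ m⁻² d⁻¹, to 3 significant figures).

27.5 MJ m⁻² d⁻¹

Tmean = (39.5+13.4)/2 = 26.45 °C; ΔT = 26.1
Ra = ET₀ / [0.0023 × 0.408 × (Tmean+17.8) × √ΔT]
   = 5.83 / (0.0023 × 0.408 × 44.25 × 5.1088) = 27.482 MJ m⁻² d⁻¹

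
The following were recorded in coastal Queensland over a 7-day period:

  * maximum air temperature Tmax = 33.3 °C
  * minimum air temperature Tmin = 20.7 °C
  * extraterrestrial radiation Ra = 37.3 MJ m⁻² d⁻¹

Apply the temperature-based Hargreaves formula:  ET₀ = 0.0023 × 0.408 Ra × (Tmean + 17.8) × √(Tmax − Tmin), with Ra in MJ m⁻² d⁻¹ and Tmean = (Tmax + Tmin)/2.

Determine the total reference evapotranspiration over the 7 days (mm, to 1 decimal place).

39.0 mm

Tmean = (33.3 + 20.7)/2 = 27.00 °C
0.408 Ra = 0.408 × 37.3 = 15.2184 mm/d equivalent
ET₀ = 0.0023 × 15.2184 × (27.00 + 17.8) × √12.6 = 0.0023 × 15.2184 × 44.80 × 3.5496 = 5.5661 mm/d
Over 7 days: 5.5661 × 7 = 38.963 mm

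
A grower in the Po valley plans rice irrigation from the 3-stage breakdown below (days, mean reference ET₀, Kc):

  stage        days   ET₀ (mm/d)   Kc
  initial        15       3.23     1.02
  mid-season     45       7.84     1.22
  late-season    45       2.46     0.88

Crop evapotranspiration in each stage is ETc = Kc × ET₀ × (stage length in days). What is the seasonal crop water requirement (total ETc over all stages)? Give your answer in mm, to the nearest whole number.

initial: 1.02 × 3.23 × 15 = 49.42 mm
mid-season: 1.22 × 7.84 × 45 = 430.42 mm
late-season: 0.88 × 2.46 × 45 = 97.42 mm
Seasonal total = 577.26 mm

577 mm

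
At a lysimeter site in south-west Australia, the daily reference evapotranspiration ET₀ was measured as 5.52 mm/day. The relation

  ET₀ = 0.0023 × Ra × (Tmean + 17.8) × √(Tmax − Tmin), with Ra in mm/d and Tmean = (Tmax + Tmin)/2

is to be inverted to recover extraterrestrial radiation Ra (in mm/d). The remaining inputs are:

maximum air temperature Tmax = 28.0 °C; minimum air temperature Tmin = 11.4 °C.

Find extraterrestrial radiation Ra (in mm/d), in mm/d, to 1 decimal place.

15.7 mm/d

Tmean = 19.70 °C; √ΔT = 4.0743
Ra = ET₀ / [0.0023 × (Tmean+17.8) × √ΔT] = 5.52 / (0.0023 × 37.50 × 4.0743) = 15.708 mm/d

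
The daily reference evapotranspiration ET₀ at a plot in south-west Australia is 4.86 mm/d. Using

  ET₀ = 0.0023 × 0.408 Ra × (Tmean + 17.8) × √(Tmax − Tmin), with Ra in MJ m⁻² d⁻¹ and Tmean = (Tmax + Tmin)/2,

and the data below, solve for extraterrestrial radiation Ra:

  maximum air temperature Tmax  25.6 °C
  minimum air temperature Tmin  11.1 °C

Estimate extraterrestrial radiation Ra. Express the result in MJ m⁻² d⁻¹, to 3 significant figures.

Tmean = (25.6+11.1)/2 = 18.35 °C; ΔT = 14.5
Ra = ET₀ / [0.0023 × 0.408 × (Tmean+17.8) × √ΔT]
   = 4.86 / (0.0023 × 0.408 × 36.15 × 3.8079) = 37.623 MJ m⁻² d⁻¹

37.6 MJ m⁻² d⁻¹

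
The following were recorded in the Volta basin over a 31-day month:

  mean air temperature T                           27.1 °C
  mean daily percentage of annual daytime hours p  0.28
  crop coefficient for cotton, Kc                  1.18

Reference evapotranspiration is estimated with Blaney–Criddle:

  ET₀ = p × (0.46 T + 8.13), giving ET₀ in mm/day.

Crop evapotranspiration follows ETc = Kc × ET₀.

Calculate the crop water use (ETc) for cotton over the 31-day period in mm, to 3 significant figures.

211 mm

ET₀ = 0.28 × (0.46 × 27.1 + 8.13) = 0.28 × 20.596 = 5.7669 mm/d
ETc = Kc × ET₀ = 1.18 × 5.7669 = 6.8049 mm/d
Over 31 days: 6.8049 × 31 = 210.952 mm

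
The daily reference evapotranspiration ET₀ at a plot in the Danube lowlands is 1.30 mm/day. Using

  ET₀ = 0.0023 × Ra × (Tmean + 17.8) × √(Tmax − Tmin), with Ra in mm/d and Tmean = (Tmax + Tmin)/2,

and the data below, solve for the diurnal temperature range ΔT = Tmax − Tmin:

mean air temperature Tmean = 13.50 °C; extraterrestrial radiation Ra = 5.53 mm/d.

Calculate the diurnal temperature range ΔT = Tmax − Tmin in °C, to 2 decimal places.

10.66 °C

√ΔT = ET₀ / [0.0023 × Ra × (Tmean+17.8)] = 1.30 / (0.0023 × 5.53 × 31.30) = 3.2655
ΔT = 3.2655² = 10.663 °C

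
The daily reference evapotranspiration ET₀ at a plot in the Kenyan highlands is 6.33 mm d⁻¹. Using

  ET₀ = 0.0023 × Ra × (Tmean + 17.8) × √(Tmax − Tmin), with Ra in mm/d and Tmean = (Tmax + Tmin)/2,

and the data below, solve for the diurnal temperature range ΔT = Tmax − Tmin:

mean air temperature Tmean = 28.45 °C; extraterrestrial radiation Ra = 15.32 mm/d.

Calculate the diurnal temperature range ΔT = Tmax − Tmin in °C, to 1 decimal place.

15.1 °C

√ΔT = ET₀ / [0.0023 × Ra × (Tmean+17.8)] = 6.33 / (0.0023 × 15.32 × 46.25) = 3.8842
ΔT = 3.8842² = 15.087 °C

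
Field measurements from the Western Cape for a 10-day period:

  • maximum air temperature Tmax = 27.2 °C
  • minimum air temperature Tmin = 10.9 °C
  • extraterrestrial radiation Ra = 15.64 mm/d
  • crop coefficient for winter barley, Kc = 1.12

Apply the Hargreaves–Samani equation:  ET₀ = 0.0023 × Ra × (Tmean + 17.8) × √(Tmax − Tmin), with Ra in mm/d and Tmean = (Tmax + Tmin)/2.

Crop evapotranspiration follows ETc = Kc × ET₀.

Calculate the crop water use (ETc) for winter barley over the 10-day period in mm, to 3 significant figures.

Tmean = (27.2 + 10.9)/2 = 19.05 °C
ET₀ = 0.0023 × 15.64 × (19.05 + 17.8) × √16.3 = 0.0023 × 15.64 × 36.85 × 4.0373 = 5.3517 mm/d
ETc = Kc × ET₀ = 1.12 × 5.3517 = 5.9939 mm/d
Over 10 days: 5.9939 × 10 = 59.939 mm

59.9 mm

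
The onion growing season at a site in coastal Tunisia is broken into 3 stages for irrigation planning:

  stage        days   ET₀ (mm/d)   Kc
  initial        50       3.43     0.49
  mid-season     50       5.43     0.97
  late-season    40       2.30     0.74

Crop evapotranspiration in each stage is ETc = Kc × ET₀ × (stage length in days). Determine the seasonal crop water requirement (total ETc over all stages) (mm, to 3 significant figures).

415 mm

initial: 0.49 × 3.43 × 50 = 84.04 mm
mid-season: 0.97 × 5.43 × 50 = 263.36 mm
late-season: 0.74 × 2.30 × 40 = 68.08 mm
Seasonal total = 415.48 mm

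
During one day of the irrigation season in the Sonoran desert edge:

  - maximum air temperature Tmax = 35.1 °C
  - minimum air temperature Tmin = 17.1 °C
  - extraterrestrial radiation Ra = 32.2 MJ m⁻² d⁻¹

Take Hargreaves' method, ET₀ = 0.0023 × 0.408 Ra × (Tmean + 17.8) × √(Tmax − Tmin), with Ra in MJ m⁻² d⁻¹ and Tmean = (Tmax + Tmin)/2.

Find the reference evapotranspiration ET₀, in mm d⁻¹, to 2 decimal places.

5.63 mm d⁻¹

Tmean = (35.1 + 17.1)/2 = 26.10 °C
0.408 Ra = 0.408 × 32.2 = 13.1376 mm/d equivalent
ET₀ = 0.0023 × 13.1376 × (26.10 + 17.8) × √18.0 = 0.0023 × 13.1376 × 43.90 × 4.2426 = 5.6278 mm/d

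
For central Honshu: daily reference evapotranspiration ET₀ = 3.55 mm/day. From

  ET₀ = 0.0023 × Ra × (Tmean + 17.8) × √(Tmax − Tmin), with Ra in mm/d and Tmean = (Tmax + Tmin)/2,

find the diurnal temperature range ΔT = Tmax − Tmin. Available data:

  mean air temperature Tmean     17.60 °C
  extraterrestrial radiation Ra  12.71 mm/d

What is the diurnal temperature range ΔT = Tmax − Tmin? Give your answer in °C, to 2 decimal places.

√ΔT = ET₀ / [0.0023 × Ra × (Tmean+17.8)] = 3.55 / (0.0023 × 12.71 × 35.40) = 3.4305
ΔT = 3.4305² = 11.768 °C

11.77 °C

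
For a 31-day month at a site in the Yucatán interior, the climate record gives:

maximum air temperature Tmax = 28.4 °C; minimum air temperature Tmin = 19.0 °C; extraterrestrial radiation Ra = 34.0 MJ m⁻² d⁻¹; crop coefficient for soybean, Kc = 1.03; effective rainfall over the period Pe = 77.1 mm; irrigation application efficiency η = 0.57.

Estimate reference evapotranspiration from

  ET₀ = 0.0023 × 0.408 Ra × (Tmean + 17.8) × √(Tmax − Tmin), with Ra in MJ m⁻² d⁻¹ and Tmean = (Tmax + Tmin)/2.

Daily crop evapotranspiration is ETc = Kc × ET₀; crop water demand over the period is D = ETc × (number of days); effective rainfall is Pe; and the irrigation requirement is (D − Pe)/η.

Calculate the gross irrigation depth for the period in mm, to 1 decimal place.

92.1 mm

Tmean = (28.4 + 19.0)/2 = 23.70 °C
0.408 Ra = 0.408 × 34.0 = 13.8720 mm/d equivalent
ET₀ = 0.0023 × 13.8720 × (23.70 + 17.8) × √9.4 = 0.0023 × 13.8720 × 41.50 × 3.0659 = 4.0595 mm/d
ETc = Kc × ET₀ = 1.03 × 4.0595 = 4.1813 mm/d
Crop demand D = ETc × 31 d = 4.1813 × 31 = 129.620 mm
D − Pe = 129.620 − 77.1 = 52.520 mm
Gross irrigation = 52.520 / 0.57 = 92.140 mm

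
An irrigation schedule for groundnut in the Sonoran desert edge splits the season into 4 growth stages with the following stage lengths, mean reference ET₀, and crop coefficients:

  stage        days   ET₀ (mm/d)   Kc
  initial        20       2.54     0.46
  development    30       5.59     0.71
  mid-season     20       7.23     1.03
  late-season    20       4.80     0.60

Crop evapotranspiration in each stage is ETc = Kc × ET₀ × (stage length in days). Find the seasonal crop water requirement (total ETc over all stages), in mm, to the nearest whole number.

initial: 0.46 × 2.54 × 20 = 23.37 mm
development: 0.71 × 5.59 × 30 = 119.07 mm
mid-season: 1.03 × 7.23 × 20 = 148.94 mm
late-season: 0.60 × 4.80 × 20 = 57.60 mm
Seasonal total = 348.98 mm

349 mm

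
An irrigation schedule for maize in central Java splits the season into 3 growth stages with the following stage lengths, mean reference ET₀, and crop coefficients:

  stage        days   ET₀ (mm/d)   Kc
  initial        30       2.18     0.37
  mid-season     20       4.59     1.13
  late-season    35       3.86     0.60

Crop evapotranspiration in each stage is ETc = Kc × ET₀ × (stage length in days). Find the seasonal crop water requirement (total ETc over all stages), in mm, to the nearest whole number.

initial: 0.37 × 2.18 × 30 = 24.20 mm
mid-season: 1.13 × 4.59 × 20 = 103.73 mm
late-season: 0.60 × 3.86 × 35 = 81.06 mm
Seasonal total = 208.99 mm

209 mm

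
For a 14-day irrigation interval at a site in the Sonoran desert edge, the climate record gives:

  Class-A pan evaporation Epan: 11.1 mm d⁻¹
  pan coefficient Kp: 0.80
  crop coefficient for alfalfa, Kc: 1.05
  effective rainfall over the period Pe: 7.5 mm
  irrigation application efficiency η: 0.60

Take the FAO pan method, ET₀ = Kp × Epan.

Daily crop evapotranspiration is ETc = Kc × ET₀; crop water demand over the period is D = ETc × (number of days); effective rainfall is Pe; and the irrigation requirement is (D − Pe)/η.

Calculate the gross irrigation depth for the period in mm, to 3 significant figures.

205 mm

ET₀ = 0.80 × 11.1 = 8.8800 mm/d
ETc = Kc × ET₀ = 1.05 × 8.8800 = 9.3240 mm/d
Crop demand D = ETc × 14 d = 9.3240 × 14 = 130.536 mm
D − Pe = 130.536 − 7.5 = 123.036 mm
Gross irrigation = 123.036 / 0.60 = 205.060 mm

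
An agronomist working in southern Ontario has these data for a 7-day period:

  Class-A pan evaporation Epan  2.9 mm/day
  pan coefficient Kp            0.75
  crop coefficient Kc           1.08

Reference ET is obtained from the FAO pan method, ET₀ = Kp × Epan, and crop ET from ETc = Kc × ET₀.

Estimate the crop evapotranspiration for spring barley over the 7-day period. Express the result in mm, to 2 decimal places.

16.44 mm

ET₀ = 0.75 × 2.9 = 2.1750 mm/d
ETc = Kc × ET₀ = 1.08 × 2.1750 = 2.3490 mm/d
Over 7 days: 2.3490 × 7 = 16.443 mm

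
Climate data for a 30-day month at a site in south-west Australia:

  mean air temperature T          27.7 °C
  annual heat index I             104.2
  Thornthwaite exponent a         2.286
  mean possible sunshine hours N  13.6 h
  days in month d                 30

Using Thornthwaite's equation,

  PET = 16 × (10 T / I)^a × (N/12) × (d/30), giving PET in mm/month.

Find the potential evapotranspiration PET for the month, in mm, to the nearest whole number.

10T/I = 10 × 27.7 / 104.2 = 2.6583
(10T/I)^a = 2.6583^2.286 = 9.3464
Uncorrected PET = 16 × 9.3464 = 149.542 mm
Correction = (N/12)(d/30) = (13.6/12)(30/30) = 1.1333
PET = 149.542 × 1.1333 = 169.476 mm/month

169 mm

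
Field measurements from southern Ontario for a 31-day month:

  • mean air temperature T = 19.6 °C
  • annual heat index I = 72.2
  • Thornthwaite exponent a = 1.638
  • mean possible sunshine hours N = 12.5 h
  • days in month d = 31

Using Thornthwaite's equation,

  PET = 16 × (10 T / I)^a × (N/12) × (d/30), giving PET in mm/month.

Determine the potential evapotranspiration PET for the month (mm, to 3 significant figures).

88.4 mm

10T/I = 10 × 19.6 / 72.2 = 2.7147
(10T/I)^a = 2.7147^1.638 = 5.1338
Uncorrected PET = 16 × 5.1338 = 82.141 mm
Correction = (N/12)(d/30) = (12.5/12)(31/30) = 1.0764
PET = 82.141 × 1.0764 = 88.417 mm/month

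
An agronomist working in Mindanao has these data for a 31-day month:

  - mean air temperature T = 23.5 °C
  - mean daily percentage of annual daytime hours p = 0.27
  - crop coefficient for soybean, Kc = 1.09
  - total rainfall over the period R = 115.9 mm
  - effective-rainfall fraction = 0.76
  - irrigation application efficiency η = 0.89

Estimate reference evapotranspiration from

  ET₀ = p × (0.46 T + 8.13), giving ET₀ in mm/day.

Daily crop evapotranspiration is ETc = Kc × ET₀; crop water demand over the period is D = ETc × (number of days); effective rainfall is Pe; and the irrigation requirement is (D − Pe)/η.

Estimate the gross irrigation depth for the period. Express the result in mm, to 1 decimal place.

95.2 mm

ET₀ = 0.27 × (0.46 × 23.5 + 8.13) = 0.27 × 18.940 = 5.1138 mm/d
ETc = Kc × ET₀ = 1.09 × 5.1138 = 5.5740 mm/d
Crop demand D = ETc × 31 d = 5.5740 × 31 = 172.794 mm
Pe = 0.76 × 115.9 = 88.084 mm
D − Pe = 172.794 − 88.084 = 84.710 mm
Gross irrigation = 84.710 / 0.89 = 95.180 mm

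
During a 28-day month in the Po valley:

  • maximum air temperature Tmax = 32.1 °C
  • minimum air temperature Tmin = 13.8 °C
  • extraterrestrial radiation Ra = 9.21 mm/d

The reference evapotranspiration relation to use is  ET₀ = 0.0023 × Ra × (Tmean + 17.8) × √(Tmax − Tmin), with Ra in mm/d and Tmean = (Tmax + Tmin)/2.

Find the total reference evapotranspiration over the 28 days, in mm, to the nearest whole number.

103 mm

Tmean = (32.1 + 13.8)/2 = 22.95 °C
ET₀ = 0.0023 × 9.21 × (22.95 + 17.8) × √18.3 = 0.0023 × 9.21 × 40.75 × 4.2778 = 3.6926 mm/d
Over 28 days: 3.6926 × 28 = 103.393 mm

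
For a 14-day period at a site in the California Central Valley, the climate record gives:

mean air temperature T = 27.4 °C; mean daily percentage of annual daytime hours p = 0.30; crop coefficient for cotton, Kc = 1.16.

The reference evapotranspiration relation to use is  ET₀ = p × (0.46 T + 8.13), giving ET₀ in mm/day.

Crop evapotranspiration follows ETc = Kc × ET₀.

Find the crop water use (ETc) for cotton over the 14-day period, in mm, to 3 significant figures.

ET₀ = 0.30 × (0.46 × 27.4 + 8.13) = 0.30 × 20.734 = 6.2202 mm/d
ETc = Kc × ET₀ = 1.16 × 6.2202 = 7.2154 mm/d
Over 14 days: 7.2154 × 14 = 101.016 mm

101 mm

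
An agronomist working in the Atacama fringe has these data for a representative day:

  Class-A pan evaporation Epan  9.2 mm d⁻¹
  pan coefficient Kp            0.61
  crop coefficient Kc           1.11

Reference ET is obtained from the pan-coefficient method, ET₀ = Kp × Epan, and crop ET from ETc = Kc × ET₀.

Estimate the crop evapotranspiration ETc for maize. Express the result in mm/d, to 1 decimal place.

ET₀ = 0.61 × 9.2 = 5.6120 mm/d
ETc = Kc × ET₀ = 1.11 × 5.6120 = 6.2293 mm/d

6.2 mm/d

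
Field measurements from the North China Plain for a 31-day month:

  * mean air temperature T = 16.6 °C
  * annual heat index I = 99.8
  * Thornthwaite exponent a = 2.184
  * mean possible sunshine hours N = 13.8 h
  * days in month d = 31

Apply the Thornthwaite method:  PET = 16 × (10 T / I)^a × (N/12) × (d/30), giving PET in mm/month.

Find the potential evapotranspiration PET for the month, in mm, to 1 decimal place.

57.8 mm

10T/I = 10 × 16.6 / 99.8 = 1.6633
(10T/I)^a = 1.6633^2.184 = 3.0381
Uncorrected PET = 16 × 3.0381 = 48.610 mm
Correction = (N/12)(d/30) = (13.8/12)(31/30) = 1.1883
PET = 48.610 × 1.1883 = 57.763 mm/month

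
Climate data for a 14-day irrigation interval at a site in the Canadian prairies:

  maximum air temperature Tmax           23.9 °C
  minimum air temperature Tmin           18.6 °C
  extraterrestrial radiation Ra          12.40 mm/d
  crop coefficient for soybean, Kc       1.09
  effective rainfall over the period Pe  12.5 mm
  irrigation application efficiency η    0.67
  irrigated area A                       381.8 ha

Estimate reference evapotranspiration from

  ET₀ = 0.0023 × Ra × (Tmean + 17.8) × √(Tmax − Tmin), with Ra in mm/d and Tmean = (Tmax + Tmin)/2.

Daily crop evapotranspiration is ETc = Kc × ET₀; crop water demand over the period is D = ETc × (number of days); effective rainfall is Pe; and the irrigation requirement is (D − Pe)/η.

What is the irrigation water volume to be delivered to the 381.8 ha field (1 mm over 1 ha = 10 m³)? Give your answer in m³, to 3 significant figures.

Tmean = (23.9 + 18.6)/2 = 21.25 °C
ET₀ = 0.0023 × 12.40 × (21.25 + 17.8) × √5.3 = 0.0023 × 12.40 × 39.05 × 2.3022 = 2.5640 mm/d
ETc = Kc × ET₀ = 1.09 × 2.5640 = 2.7948 mm/d
Crop demand D = ETc × 14 d = 2.7948 × 14 = 39.127 mm
D − Pe = 39.127 − 12.5 = 26.627 mm
Gross irrigation = 26.627 / 0.67 = 39.742 mm
Volume = 39.742 mm × 381.8 ha × 10 = 151735.0 m³

152000 m³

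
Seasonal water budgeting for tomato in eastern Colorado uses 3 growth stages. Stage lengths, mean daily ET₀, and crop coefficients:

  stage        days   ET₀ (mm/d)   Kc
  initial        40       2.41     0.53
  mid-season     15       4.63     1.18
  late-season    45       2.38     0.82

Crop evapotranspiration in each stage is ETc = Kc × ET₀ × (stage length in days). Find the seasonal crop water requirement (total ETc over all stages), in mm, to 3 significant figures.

initial: 0.53 × 2.41 × 40 = 51.09 mm
mid-season: 1.18 × 4.63 × 15 = 81.95 mm
late-season: 0.82 × 2.38 × 45 = 87.82 mm
Seasonal total = 220.86 mm

221 mm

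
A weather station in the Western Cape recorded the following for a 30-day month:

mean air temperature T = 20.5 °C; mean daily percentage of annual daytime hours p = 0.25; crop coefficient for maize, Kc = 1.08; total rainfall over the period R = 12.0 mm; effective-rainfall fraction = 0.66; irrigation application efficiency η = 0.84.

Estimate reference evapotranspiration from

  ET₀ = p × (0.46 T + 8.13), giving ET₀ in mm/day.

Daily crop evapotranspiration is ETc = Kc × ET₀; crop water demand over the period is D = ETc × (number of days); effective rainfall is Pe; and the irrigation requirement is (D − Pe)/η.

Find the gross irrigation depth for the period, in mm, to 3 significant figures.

ET₀ = 0.25 × (0.46 × 20.5 + 8.13) = 0.25 × 17.560 = 4.3900 mm/d
ETc = Kc × ET₀ = 1.08 × 4.3900 = 4.7412 mm/d
Crop demand D = ETc × 30 d = 4.7412 × 30 = 142.236 mm
Pe = 0.66 × 12.0 = 7.920 mm
D − Pe = 142.236 − 7.920 = 134.316 mm
Gross irrigation = 134.316 / 0.84 = 159.900 mm

160 mm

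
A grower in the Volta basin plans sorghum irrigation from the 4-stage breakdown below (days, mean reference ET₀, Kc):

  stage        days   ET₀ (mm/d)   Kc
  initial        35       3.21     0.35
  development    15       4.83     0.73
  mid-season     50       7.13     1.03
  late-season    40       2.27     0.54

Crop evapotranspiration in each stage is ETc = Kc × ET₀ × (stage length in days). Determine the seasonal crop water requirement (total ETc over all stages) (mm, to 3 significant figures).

508 mm

initial: 0.35 × 3.21 × 35 = 39.32 mm
development: 0.73 × 4.83 × 15 = 52.89 mm
mid-season: 1.03 × 7.13 × 50 = 367.20 mm
late-season: 0.54 × 2.27 × 40 = 49.03 mm
Seasonal total = 508.44 mm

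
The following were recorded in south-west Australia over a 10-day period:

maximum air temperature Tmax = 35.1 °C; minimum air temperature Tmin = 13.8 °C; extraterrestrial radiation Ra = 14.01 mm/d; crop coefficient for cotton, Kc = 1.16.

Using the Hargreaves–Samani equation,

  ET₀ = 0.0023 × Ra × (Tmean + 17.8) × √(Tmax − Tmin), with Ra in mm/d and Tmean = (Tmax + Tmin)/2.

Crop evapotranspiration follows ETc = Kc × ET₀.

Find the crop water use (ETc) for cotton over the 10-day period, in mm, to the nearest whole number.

Tmean = (35.1 + 13.8)/2 = 24.45 °C
ET₀ = 0.0023 × 14.01 × (24.45 + 17.8) × √21.3 = 0.0023 × 14.01 × 42.25 × 4.6152 = 6.2832 mm/d
ETc = Kc × ET₀ = 1.16 × 6.2832 = 7.2885 mm/d
Over 10 days: 7.2885 × 10 = 72.885 mm

73 mm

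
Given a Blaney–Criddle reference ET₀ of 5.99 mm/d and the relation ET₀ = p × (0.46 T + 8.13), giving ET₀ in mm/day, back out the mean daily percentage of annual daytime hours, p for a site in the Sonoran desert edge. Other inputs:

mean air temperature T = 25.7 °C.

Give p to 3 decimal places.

0.300

p = ET₀ / (0.46 T + 8.13) = 5.99 / (0.46 × 25.7 + 8.13) = 5.99 / 19.952 = 0.3002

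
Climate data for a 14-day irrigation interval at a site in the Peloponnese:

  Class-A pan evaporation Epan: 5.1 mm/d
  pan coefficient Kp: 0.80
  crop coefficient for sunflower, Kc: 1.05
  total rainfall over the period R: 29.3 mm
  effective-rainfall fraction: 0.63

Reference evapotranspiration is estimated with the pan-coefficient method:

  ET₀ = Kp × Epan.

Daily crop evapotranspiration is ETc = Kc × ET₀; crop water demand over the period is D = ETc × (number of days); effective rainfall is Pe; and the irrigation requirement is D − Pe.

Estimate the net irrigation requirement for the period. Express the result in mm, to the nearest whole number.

ET₀ = 0.80 × 5.1 = 4.0800 mm/d
ETc = Kc × ET₀ = 1.05 × 4.0800 = 4.2840 mm/d
Crop demand D = ETc × 14 d = 4.2840 × 14 = 59.976 mm
Pe = 0.63 × 29.3 = 18.459 mm
D − Pe = 59.976 − 18.459 = 41.517 mm

42 mm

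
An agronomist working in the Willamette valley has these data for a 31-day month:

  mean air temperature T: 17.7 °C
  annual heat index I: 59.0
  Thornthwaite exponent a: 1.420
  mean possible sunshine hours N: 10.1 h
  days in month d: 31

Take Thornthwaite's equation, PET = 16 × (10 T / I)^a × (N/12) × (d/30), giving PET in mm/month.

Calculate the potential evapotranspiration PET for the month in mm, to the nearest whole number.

66 mm

10T/I = 10 × 17.7 / 59.0 = 3.0000
(10T/I)^a = 3.0000^1.420 = 4.7590
Uncorrected PET = 16 × 4.7590 = 76.144 mm
Correction = (N/12)(d/30) = (10.1/12)(31/30) = 0.8697
PET = 76.144 × 0.8697 = 66.222 mm/month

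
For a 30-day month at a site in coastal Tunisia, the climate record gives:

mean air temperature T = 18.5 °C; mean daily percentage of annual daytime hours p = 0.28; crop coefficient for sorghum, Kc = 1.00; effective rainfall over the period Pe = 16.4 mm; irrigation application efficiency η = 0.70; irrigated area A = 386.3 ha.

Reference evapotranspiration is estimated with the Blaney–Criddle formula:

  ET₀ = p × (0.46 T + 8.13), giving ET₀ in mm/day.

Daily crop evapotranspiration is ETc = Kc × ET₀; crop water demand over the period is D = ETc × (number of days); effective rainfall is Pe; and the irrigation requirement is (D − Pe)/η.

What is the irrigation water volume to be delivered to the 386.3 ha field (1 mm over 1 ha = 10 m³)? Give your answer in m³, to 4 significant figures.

ET₀ = 0.28 × (0.46 × 18.5 + 8.13) = 0.28 × 16.640 = 4.6592 mm/d
ETc = Kc × ET₀ = 1.00 × 4.6592 = 4.6592 mm/d
Crop demand D = ETc × 30 d = 4.6592 × 30 = 139.776 mm
D − Pe = 139.776 − 16.4 = 123.376 mm
Gross irrigation = 123.376 / 0.70 = 176.251 mm
Volume = 176.251 mm × 386.3 ha × 10 = 680857.6 m³

680900 m³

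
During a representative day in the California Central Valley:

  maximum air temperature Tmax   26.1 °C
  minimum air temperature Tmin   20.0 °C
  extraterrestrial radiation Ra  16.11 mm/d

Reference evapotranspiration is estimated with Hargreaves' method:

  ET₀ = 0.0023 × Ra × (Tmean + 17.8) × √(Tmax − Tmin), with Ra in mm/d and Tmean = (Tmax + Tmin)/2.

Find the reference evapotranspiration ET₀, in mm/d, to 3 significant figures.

3.74 mm/d

Tmean = (26.1 + 20.0)/2 = 23.05 °C
ET₀ = 0.0023 × 16.11 × (23.05 + 17.8) × √6.1 = 0.0023 × 16.11 × 40.85 × 2.4698 = 3.7383 mm/d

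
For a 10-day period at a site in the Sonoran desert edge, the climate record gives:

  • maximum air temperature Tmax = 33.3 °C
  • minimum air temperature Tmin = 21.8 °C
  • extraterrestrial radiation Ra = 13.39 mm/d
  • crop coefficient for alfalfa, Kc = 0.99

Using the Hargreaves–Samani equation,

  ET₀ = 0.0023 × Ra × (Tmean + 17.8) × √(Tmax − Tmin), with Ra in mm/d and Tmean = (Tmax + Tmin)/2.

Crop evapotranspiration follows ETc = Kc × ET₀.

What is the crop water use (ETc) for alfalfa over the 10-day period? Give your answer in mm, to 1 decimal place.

46.9 mm

Tmean = (33.3 + 21.8)/2 = 27.55 °C
ET₀ = 0.0023 × 13.39 × (27.55 + 17.8) × √11.5 = 0.0023 × 13.39 × 45.35 × 3.3912 = 4.7363 mm/d
ETc = Kc × ET₀ = 0.99 × 4.7363 = 4.6889 mm/d
Over 10 days: 4.6889 × 10 = 46.889 mm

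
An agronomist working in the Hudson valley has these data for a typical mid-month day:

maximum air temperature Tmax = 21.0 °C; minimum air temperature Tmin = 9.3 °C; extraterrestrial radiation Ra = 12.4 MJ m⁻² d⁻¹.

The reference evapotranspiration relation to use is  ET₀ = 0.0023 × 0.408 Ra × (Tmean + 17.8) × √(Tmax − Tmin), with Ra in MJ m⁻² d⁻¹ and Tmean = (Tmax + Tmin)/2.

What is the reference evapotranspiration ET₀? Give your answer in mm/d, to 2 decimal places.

1.31 mm/d

Tmean = (21.0 + 9.3)/2 = 15.15 °C
0.408 Ra = 0.408 × 12.4 = 5.0592 mm/d equivalent
ET₀ = 0.0023 × 5.0592 × (15.15 + 17.8) × √11.7 = 0.0023 × 5.0592 × 32.95 × 3.4205 = 1.3115 mm/d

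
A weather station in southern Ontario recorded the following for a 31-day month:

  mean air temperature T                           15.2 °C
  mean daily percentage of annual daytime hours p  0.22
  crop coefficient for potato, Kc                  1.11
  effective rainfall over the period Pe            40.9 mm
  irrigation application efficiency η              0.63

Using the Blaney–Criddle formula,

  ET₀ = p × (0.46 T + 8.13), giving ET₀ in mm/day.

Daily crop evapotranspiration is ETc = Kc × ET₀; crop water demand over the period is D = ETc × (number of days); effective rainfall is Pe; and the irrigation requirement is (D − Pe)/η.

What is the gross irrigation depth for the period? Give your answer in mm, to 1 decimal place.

ET₀ = 0.22 × (0.46 × 15.2 + 8.13) = 0.22 × 15.122 = 3.3268 mm/d
ETc = Kc × ET₀ = 1.11 × 3.3268 = 3.6927 mm/d
Crop demand D = ETc × 31 d = 3.6927 × 31 = 114.474 mm
D − Pe = 114.474 − 40.9 = 73.574 mm
Gross irrigation = 73.574 / 0.63 = 116.784 mm

116.8 mm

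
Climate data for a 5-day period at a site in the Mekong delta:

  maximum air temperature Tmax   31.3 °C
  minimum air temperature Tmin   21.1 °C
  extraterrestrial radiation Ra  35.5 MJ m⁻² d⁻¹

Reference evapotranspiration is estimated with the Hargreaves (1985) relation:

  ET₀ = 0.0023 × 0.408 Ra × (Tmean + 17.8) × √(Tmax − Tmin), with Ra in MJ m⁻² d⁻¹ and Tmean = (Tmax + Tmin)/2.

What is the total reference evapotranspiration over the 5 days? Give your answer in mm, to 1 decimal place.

23.4 mm

Tmean = (31.3 + 21.1)/2 = 26.20 °C
0.408 Ra = 0.408 × 35.5 = 14.4840 mm/d equivalent
ET₀ = 0.0023 × 14.4840 × (26.20 + 17.8) × √10.2 = 0.0023 × 14.4840 × 44.00 × 3.1937 = 4.6813 mm/d
Over 5 days: 4.6813 × 5 = 23.407 mm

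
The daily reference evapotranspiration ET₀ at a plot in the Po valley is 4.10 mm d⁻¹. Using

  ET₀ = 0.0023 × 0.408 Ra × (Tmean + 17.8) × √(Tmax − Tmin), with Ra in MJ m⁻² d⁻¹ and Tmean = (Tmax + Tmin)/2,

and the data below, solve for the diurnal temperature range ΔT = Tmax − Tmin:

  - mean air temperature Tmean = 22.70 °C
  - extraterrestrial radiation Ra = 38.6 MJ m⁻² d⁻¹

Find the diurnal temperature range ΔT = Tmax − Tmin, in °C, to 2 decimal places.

√ΔT = ET₀ / [0.0023 × 0.408 × Ra × (Tmean+17.8)] = 4.10 / (0.0023 × 15.7488 × 40.50) = 2.7948
ΔT = 2.7948² = 7.811 °C

7.81 °C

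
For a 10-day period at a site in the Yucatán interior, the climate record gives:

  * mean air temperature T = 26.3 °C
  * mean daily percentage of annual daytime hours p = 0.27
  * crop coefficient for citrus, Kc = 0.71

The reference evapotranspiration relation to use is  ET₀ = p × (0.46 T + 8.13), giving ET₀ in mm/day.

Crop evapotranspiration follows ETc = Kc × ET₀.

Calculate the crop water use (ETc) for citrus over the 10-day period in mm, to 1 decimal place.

ET₀ = 0.27 × (0.46 × 26.3 + 8.13) = 0.27 × 20.228 = 5.4616 mm/d
ETc = Kc × ET₀ = 0.71 × 5.4616 = 3.8777 mm/d
Over 10 days: 3.8777 × 10 = 38.777 mm

38.8 mm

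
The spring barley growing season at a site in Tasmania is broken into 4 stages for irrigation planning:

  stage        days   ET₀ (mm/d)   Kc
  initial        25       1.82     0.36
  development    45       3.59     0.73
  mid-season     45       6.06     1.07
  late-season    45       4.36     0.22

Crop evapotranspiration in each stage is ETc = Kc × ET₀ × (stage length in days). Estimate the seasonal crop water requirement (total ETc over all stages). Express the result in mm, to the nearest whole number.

469 mm

initial: 0.36 × 1.82 × 25 = 16.38 mm
development: 0.73 × 3.59 × 45 = 117.93 mm
mid-season: 1.07 × 6.06 × 45 = 291.79 mm
late-season: 0.22 × 4.36 × 45 = 43.16 mm
Seasonal total = 469.26 mm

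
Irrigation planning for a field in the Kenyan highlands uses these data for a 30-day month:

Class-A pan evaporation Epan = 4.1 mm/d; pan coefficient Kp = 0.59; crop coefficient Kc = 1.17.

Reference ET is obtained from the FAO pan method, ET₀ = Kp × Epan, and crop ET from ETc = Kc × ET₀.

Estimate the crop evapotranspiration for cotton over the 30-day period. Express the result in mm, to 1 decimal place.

84.9 mm

ET₀ = 0.59 × 4.1 = 2.4190 mm/d
ETc = Kc × ET₀ = 1.17 × 2.4190 = 2.8302 mm/d
Over 30 days: 2.8302 × 30 = 84.906 mm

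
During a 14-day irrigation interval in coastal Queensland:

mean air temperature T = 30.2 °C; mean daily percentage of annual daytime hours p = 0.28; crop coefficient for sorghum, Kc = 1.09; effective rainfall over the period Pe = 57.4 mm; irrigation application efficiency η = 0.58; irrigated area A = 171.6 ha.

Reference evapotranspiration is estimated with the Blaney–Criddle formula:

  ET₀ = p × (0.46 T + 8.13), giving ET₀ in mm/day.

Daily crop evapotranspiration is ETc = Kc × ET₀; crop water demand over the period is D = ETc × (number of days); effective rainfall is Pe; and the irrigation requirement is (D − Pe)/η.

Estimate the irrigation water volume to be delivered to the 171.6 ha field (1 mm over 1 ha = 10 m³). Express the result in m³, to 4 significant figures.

108600 m³

ET₀ = 0.28 × (0.46 × 30.2 + 8.13) = 0.28 × 22.022 = 6.1662 mm/d
ETc = Kc × ET₀ = 1.09 × 6.1662 = 6.7212 mm/d
Crop demand D = ETc × 14 d = 6.7212 × 14 = 94.097 mm
D − Pe = 94.097 − 57.4 = 36.697 mm
Gross irrigation = 36.697 / 0.58 = 63.271 mm
Volume = 63.271 mm × 171.6 ha × 10 = 108573.0 m³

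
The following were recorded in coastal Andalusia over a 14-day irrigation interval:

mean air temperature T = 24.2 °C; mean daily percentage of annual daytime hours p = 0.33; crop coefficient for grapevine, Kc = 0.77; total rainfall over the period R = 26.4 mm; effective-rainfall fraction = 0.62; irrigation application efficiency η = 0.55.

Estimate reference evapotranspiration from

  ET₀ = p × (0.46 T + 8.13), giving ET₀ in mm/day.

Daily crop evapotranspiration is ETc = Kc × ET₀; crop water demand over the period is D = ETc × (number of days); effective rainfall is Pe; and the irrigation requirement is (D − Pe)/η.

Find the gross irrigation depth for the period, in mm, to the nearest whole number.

ET₀ = 0.33 × (0.46 × 24.2 + 8.13) = 0.33 × 19.262 = 6.3565 mm/d
ETc = Kc × ET₀ = 0.77 × 6.3565 = 4.8945 mm/d
Crop demand D = ETc × 14 d = 4.8945 × 14 = 68.523 mm
Pe = 0.62 × 26.4 = 16.368 mm
D − Pe = 68.523 − 16.368 = 52.155 mm
Gross irrigation = 52.155 / 0.55 = 94.827 mm

95 mm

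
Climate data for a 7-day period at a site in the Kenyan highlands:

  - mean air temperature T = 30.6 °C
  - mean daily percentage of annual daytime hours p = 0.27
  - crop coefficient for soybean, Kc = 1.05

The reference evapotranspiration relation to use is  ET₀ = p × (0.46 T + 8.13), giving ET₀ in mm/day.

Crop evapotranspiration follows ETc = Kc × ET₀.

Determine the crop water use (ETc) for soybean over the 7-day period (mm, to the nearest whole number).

ET₀ = 0.27 × (0.46 × 30.6 + 8.13) = 0.27 × 22.206 = 5.9956 mm/d
ETc = Kc × ET₀ = 1.05 × 5.9956 = 6.2954 mm/d
Over 7 days: 6.2954 × 7 = 44.068 mm

44 mm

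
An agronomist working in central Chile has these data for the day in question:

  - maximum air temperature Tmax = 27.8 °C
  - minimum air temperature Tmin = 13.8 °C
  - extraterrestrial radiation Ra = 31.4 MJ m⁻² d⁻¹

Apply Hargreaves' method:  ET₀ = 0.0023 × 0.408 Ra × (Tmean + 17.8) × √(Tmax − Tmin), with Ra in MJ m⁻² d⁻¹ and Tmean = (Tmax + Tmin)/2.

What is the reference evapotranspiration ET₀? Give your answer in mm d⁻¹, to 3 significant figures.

4.26 mm d⁻¹

Tmean = (27.8 + 13.8)/2 = 20.80 °C
0.408 Ra = 0.408 × 31.4 = 12.8112 mm/d equivalent
ET₀ = 0.0023 × 12.8112 × (20.80 + 17.8) × √14.0 = 0.0023 × 12.8112 × 38.60 × 3.7417 = 4.2557 mm/d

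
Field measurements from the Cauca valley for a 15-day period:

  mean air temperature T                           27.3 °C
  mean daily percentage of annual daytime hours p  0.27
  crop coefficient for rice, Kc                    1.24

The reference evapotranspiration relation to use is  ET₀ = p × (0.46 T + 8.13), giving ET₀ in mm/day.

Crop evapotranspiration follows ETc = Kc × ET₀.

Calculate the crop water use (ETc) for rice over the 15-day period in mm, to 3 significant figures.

104 mm

ET₀ = 0.27 × (0.46 × 27.3 + 8.13) = 0.27 × 20.688 = 5.5858 mm/d
ETc = Kc × ET₀ = 1.24 × 5.5858 = 6.9264 mm/d
Over 15 days: 6.9264 × 15 = 103.896 mm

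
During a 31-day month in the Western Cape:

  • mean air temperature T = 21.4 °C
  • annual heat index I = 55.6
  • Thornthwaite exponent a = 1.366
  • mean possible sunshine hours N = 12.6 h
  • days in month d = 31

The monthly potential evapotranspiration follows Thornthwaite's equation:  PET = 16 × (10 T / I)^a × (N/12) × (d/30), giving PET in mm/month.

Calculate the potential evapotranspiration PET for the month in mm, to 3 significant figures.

109 mm

10T/I = 10 × 21.4 / 55.6 = 3.8489
(10T/I)^a = 3.8489^1.366 = 6.3033
Uncorrected PET = 16 × 6.3033 = 100.853 mm
Correction = (N/12)(d/30) = (12.6/12)(31/30) = 1.0850
PET = 100.853 × 1.0850 = 109.426 mm/month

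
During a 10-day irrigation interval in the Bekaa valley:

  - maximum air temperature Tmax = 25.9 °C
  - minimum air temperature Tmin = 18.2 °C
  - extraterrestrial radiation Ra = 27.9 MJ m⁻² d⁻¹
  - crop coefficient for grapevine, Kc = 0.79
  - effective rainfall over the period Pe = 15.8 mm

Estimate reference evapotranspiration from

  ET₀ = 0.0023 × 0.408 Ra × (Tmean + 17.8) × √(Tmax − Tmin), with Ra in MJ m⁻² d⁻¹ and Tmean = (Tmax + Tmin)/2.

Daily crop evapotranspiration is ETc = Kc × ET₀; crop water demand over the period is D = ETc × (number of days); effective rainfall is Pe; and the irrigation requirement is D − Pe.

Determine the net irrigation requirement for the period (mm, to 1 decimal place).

7.1 mm

Tmean = (25.9 + 18.2)/2 = 22.05 °C
0.408 Ra = 0.408 × 27.9 = 11.3832 mm/d equivalent
ET₀ = 0.0023 × 11.3832 × (22.05 + 17.8) × √7.7 = 0.0023 × 11.3832 × 39.85 × 2.7749 = 2.8951 mm/d
ETc = Kc × ET₀ = 0.79 × 2.8951 = 2.2871 mm/d
Crop demand D = ETc × 10 d = 2.2871 × 10 = 22.871 mm
D − Pe = 22.871 − 15.8 = 7.071 mm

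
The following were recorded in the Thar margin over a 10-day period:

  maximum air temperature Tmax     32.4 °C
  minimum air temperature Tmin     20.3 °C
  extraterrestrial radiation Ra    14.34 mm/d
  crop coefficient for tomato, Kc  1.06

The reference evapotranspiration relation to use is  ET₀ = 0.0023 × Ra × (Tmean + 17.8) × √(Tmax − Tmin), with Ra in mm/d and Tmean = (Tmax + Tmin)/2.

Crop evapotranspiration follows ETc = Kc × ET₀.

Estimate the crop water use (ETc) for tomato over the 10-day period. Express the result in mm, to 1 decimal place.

53.7 mm

Tmean = (32.4 + 20.3)/2 = 26.35 °C
ET₀ = 0.0023 × 14.34 × (26.35 + 17.8) × √12.1 = 0.0023 × 14.34 × 44.15 × 3.4785 = 5.0652 mm/d
ETc = Kc × ET₀ = 1.06 × 5.0652 = 5.3691 mm/d
Over 10 days: 5.3691 × 10 = 53.691 mm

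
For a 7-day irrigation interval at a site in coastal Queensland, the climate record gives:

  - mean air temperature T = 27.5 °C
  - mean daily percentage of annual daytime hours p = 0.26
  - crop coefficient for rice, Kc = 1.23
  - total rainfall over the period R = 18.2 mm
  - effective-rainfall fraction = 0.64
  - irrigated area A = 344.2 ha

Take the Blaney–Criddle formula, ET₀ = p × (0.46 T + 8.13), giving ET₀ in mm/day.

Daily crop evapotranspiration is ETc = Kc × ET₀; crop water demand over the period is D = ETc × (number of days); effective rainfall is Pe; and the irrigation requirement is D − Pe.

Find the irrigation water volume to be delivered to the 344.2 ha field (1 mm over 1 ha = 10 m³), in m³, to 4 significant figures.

ET₀ = 0.26 × (0.46 × 27.5 + 8.13) = 0.26 × 20.780 = 5.4028 mm/d
ETc = Kc × ET₀ = 1.23 × 5.4028 = 6.6454 mm/d
Crop demand D = ETc × 7 d = 6.6454 × 7 = 46.518 mm
Pe = 0.64 × 18.2 = 11.648 mm
D − Pe = 46.518 − 11.648 = 34.870 mm
Volume = 34.870 mm × 344.2 ha × 10 = 120022.5 m³

120000 m³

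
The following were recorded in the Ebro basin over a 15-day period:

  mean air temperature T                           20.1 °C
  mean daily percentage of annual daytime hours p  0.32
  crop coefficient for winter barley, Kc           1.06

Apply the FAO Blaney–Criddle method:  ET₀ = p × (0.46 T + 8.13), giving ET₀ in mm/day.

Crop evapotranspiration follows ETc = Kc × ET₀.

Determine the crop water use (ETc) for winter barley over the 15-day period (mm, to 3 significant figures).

88.4 mm

ET₀ = 0.32 × (0.46 × 20.1 + 8.13) = 0.32 × 17.376 = 5.5603 mm/d
ETc = Kc × ET₀ = 1.06 × 5.5603 = 5.8939 mm/d
Over 15 days: 5.8939 × 15 = 88.409 mm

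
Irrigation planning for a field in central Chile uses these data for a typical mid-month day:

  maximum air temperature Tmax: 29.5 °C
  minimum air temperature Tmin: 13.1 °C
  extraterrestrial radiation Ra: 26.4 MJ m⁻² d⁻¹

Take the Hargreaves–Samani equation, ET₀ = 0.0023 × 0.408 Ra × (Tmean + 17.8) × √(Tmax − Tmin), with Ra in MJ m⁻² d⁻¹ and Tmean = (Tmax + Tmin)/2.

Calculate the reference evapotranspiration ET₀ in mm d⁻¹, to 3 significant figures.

3.92 mm d⁻¹

Tmean = (29.5 + 13.1)/2 = 21.30 °C
0.408 Ra = 0.408 × 26.4 = 10.7712 mm/d equivalent
ET₀ = 0.0023 × 10.7712 × (21.30 + 17.8) × √16.4 = 0.0023 × 10.7712 × 39.10 × 4.0497 = 3.9228 mm/d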